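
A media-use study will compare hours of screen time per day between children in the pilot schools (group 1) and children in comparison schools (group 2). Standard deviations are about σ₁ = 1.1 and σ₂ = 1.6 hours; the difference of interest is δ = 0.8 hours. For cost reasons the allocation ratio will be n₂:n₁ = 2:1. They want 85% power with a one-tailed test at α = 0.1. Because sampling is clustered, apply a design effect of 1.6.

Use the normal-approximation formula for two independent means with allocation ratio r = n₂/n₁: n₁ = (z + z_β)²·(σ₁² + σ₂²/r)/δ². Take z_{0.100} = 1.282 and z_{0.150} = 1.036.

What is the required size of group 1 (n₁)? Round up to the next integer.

n₁ = 34

n₁ = (z_α + z_β)² · (σ₁² + σ₂²/r) / δ²
   = (1.282 + 1.036)² · (1.1² + 1.6²/2) / 0.8²
   = 5.3731 · (1.21 + 1.28) / 0.64
   = 5.3731 · 2.49 / 0.64
   = 20.90
Design effect: 1.6 × 20.90 = 33.45.
Round up → n₁ = 34; n₂ = r·n₁ = 2 × 34 = 68.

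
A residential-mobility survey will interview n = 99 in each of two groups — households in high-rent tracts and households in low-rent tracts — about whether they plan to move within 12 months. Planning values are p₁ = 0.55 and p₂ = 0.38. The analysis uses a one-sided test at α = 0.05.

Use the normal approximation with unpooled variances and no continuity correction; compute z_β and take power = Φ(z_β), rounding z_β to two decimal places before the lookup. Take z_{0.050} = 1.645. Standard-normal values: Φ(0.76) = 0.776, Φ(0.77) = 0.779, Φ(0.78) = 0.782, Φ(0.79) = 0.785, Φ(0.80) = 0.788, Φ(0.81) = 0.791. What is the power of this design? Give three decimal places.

z_β = |p₁−p₂|·√(n/[p₁q₁+p₂q₂]) − z_α
    = 0.17 · √(99/0.4831) − 1.645
    = 0.17 · 14.3153 − 1.645
    = 2.4336 − 1.645 = 0.7886 → 0.79
Power = Φ(0.79) = 0.785.

Power ≈ 0.785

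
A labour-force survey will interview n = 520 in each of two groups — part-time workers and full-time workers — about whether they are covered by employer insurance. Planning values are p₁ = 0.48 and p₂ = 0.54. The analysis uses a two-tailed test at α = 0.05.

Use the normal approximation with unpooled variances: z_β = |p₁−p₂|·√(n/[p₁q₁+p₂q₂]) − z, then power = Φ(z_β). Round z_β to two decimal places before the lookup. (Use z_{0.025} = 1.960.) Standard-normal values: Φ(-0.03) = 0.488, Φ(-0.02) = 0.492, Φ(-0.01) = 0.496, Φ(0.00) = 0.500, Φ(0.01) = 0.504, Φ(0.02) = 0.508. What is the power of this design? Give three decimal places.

Power ≈ 0.492

z_β = |p₁−p₂|·√(n/[p₁q₁+p₂q₂]) − z_{α/2}
    = 0.06 · √(520/0.4980) − 1.960
    = 0.06 · 32.3137 − 1.960
    = 1.9388 − 1.960 = -0.0212 → -0.02
Power = Φ(-0.02) = 0.492.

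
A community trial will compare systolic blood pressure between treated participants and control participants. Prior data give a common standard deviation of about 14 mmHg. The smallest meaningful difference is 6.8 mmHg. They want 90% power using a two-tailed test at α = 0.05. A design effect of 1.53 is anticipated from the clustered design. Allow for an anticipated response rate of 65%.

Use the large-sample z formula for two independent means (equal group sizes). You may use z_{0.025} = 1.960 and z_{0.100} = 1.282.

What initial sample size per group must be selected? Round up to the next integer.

n = (z_{α/2} + z_β)² · (σ₁² + σ₂²) / δ²
  = (1.960 + 1.282)² · (2·14² = 392) / 6.8²
  = 10.5106 · 392 / 46.24
  = 89.10
Design effect: 1.53 × 89.10 = 136.33.
Adjust for 65% response: 136.33 / 0.65 = 209.74.
Round up → n = 210 per group.

n = 210 per group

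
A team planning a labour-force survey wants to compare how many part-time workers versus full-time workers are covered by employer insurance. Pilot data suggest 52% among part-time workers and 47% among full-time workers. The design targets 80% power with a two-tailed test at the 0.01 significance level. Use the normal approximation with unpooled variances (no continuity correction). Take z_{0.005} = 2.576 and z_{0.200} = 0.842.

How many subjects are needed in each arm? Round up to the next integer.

n = 2331 per group

n = (z_{α/2} + z_β)² · [p₁(1−p₁) + p₂(1−p₂)] / (p₁ − p₂)²
  = (2.576 + 0.842)² · (0.52·0.48 + 0.47·0.53) / (0.05)²
  = (3.418)² · (0.2496 + 0.2491) / 0.0025
  = 11.6827 · 0.4987 / 0.0025
  = 2330.47
Round up → n = 2331 per group.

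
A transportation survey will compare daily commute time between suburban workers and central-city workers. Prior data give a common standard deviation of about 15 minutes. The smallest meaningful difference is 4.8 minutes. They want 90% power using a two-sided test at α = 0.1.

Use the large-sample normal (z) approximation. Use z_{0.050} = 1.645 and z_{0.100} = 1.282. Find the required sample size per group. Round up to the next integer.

n = 168 per group

n = (z_{α/2} + z_β)² · (σ₁² + σ₂²) / δ²
  = (1.645 + 1.282)² · (2·15² = 450) / 4.8²
  = 8.5673 · 450 / 23.04
  = 167.33
Round up → n = 168 per group.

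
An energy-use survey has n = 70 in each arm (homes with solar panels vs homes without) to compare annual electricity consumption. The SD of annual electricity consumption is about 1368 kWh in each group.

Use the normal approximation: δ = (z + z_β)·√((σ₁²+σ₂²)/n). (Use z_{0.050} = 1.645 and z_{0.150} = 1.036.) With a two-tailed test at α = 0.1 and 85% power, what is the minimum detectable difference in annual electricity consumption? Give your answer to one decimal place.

Minimum detectable difference ≈ 619.9 kWh

δ = (z_{α/2} + z_β) · √((σ₁²+σ₂²)/n)
  = (1.645 + 1.036) · √(3742848/70)
  = 2.681 · √53469.3
  = 2.681 · 231.2342
  = 619.9389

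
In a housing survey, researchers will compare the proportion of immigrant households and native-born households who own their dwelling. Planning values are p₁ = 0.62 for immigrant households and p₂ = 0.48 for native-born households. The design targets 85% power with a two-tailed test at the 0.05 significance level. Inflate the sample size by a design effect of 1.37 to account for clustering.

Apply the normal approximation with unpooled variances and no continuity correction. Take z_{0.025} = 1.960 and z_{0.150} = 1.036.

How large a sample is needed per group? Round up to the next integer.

n = 305 per group

n = (z_{α/2} + z_β)² · [p₁(1−p₁) + p₂(1−p₂)] / (p₁ − p₂)²
  = (1.960 + 1.036)² · (0.62·0.38 + 0.48·0.52) / (0.14)²
  = (2.996)² · (0.2356 + 0.2496) / 0.0196
  = 8.9760 · 0.4852 / 0.0196
  = 222.20
Design effect: 1.37 × 222.20 = 304.42.
Round up → n = 305 per group.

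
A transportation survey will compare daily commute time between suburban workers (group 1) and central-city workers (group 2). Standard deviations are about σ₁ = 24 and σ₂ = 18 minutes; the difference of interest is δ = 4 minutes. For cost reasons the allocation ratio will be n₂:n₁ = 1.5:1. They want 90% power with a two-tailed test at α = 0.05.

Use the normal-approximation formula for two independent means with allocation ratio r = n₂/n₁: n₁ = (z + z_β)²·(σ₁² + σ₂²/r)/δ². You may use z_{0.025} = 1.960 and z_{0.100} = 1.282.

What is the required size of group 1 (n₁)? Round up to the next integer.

n₁ = 521

n₁ = (z_{α/2} + z_β)² · (σ₁² + σ₂²/r) / δ²
   = (1.960 + 1.282)² · (24² + 18²/1.5) / 4²
   = 10.5106 · (576 + 216) / 16
   = 10.5106 · 792 / 16
   = 520.27
Round up → n₁ = 521; n₂ = r·n₁ = 1.5 × 521 = 782.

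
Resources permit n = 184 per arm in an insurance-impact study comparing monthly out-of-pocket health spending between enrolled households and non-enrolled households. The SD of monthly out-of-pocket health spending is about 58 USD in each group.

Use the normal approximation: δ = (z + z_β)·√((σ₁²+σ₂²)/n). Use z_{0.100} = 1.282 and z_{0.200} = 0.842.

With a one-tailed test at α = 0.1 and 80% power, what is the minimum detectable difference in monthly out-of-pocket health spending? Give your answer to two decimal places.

δ = (z_α + z_β) · √((σ₁²+σ₂²)/n)
  = (1.282 + 0.842) · √(6728/184)
  = 2.124 · √36.5652
  = 2.124 · 6.0469
  = 12.8437

Minimum detectable difference ≈ 12.84 USD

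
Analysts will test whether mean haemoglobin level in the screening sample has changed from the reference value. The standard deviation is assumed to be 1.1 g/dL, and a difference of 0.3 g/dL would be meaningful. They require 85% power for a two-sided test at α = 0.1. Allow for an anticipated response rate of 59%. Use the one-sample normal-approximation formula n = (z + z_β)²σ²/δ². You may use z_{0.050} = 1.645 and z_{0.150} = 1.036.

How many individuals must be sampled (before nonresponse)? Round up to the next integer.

n = 164

n = (z_{α/2} + z_β)² · σ² / δ²
  = (1.645 + 1.036)² · 1.1² / 0.3²
  = 7.1878 · 1.21 / 0.09
  = 96.64
Adjust for 59% response: 96.64 / 0.59 = 163.79.
Round up → n = 164.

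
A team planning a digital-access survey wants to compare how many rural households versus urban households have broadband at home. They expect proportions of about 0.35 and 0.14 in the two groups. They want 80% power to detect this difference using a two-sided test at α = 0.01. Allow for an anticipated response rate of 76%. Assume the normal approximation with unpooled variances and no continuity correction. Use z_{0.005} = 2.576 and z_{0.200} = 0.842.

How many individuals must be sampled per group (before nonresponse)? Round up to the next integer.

n = 122 per group

n = (z_{α/2} + z_β)² · [p₁(1−p₁) + p₂(1−p₂)] / (p₁ − p₂)²
  = (2.576 + 0.842)² · (0.35·0.65 + 0.14·0.86) / (0.21)²
  = (3.418)² · (0.2275 + 0.1204) / 0.0441
  = 11.6827 · 0.3479 / 0.0441
  = 92.16
Adjust for 76% response: 92.16 / 0.76 = 121.27.
Round up → n = 122 per group.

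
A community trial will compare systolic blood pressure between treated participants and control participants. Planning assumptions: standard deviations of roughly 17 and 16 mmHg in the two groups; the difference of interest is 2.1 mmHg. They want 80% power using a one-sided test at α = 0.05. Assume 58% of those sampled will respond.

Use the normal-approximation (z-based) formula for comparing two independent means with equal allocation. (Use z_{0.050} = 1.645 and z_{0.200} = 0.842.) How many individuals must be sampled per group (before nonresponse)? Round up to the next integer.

n = (z_α + z_β)² · (σ₁² + σ₂²) / δ²
  = (1.645 + 0.842)² · (17² + 16² = 545) / 2.1²
  = 6.1852 · 545 / 4.41
  = 764.38
Adjust for 58% response: 764.38 / 0.58 = 1317.90.
Round up → n = 1318 per group.

n = 1318 per group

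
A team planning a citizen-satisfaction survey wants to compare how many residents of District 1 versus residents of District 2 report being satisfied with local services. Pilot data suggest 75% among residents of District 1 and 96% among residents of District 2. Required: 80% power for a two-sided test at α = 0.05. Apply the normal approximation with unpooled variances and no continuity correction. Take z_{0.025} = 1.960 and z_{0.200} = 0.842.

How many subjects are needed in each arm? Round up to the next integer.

n = 41 per group

n = (z_{α/2} + z_β)² · [p₁(1−p₁) + p₂(1−p₂)] / (p₁ − p₂)²
  = (1.960 + 0.842)² · (0.75·0.25 + 0.96·0.04) / (-0.21)²
  = (2.802)² · (0.1875 + 0.0384) / 0.0441
  = 7.8512 · 0.2259 / 0.0441
  = 40.22
Round up → n = 41 per group.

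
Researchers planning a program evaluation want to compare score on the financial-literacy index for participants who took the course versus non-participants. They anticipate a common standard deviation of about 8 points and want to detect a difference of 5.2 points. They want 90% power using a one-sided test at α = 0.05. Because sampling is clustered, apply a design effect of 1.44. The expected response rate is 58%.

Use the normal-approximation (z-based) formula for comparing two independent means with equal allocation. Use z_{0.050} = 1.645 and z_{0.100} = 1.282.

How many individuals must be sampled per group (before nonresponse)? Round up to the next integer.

n = 101 per group

n = (z_α + z_β)² · (σ₁² + σ₂²) / δ²
  = (1.645 + 1.282)² · (2·8² = 128) / 5.2²
  = 8.5673 · 128 / 27.04
  = 40.56
Design effect: 1.44 × 40.56 = 58.40.
Adjust for 58% response: 58.40 / 0.58 = 100.69.
Round up → n = 101 per group.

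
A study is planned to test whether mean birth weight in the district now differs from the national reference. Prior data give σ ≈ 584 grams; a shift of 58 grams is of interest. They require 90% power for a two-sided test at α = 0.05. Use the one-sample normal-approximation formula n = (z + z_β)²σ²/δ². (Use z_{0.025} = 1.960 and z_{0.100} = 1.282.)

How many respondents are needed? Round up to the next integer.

n = (z_{α/2} + z_β)² · σ² / δ²
  = (1.960 + 1.282)² · 584² / 58²
  = 10.5106 · 341056 / 3364
  = 1065.60
Round up → n = 1066.

n = 1066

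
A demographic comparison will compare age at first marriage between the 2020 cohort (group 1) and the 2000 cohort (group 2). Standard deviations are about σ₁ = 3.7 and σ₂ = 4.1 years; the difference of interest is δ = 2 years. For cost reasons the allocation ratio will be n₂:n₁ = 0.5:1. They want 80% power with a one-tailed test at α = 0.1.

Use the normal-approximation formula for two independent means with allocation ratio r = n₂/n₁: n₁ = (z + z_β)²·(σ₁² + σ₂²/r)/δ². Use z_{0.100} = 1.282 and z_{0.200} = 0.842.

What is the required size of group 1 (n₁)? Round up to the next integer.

n₁ = 54

n₁ = (z_α + z_β)² · (σ₁² + σ₂²/r) / δ²
   = (1.282 + 0.842)² · (3.7² + 4.1²/0.5) / 2²
   = 4.5114 · (13.69 + 33.62) / 4
   = 4.5114 · 47.31 / 4
   = 53.36
Round up → n₁ = 54; n₂ = r·n₁ = 0.5 × 54 = 27.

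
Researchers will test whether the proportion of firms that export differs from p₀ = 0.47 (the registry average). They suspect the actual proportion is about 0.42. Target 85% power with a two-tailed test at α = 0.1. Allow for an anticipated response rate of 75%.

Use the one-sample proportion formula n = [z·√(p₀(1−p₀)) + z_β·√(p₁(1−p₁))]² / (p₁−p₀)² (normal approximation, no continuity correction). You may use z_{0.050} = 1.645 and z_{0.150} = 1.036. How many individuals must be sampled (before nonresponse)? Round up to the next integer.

n = [z_{α/2}·√(p₀q₀) + z_β·√(p₁q₁)]² / (p₁ − p₀)²
  = [1.645·√(0.47·0.53) + 1.036·√(0.42·0.58)]² / (-0.05)²
  = [1.645·0.4991 + 1.036·0.4936]² / 0.0025
  = [1.3323]² / 0.0025
  = 710.06
Adjust for 75% response: 710.06 / 0.75 = 946.74.
Round up → n = 947.

n = 947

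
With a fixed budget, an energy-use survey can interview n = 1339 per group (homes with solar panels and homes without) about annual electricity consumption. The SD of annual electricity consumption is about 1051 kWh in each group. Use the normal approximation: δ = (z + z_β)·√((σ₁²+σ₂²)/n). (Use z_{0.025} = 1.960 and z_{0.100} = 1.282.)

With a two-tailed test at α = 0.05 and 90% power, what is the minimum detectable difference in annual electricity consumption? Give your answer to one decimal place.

δ = (z_{α/2} + z_β) · √((σ₁²+σ₂²)/n)
  = (1.960 + 1.282) · √(2209202/1339)
  = 3.242 · √1649.9
  = 3.242 · 40.6188
  = 131.6863

Minimum detectable difference ≈ 131.7 kWh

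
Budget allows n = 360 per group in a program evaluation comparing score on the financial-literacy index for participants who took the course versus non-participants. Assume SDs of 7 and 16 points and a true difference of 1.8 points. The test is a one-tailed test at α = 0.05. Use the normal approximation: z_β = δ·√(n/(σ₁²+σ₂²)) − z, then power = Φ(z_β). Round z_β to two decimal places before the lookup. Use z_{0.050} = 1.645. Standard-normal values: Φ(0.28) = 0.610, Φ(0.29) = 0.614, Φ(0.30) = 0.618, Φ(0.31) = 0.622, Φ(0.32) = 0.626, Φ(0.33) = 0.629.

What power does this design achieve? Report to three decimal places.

z_β = δ·√(n/(σ₁²+σ₂²)) − z_α
    = 1.8 · √(360/305) − 1.645
    = 1.8 · 1.08643 − 1.645
    = 1.9556 − 1.645 = 0.3106 → 0.31
Power = Φ(0.31) = 0.622.

Power ≈ 0.622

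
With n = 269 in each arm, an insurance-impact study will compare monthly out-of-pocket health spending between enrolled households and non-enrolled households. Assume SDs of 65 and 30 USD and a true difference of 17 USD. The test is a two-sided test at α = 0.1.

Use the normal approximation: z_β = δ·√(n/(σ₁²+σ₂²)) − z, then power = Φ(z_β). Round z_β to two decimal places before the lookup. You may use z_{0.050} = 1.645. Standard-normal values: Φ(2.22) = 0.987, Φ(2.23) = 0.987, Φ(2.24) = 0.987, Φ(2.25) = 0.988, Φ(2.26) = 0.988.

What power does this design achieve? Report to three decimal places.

Power ≈ 0.988

z_β = δ·√(n/(σ₁²+σ₂²)) − z_{α/2}
    = 17 · √(269/5125) − 1.645
    = 17 · 0.22910 − 1.645
    = 3.8947 − 1.645 = 2.2497 → 2.25
Power = Φ(2.25) = 0.988.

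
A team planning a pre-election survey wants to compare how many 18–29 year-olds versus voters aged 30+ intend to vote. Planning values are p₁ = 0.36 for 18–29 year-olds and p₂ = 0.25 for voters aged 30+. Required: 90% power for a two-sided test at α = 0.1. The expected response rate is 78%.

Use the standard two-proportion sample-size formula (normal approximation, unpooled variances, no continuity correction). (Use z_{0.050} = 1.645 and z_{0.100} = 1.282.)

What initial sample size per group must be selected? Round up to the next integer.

n = (z_{α/2} + z_β)² · [p₁(1−p₁) + p₂(1−p₂)] / (p₁ − p₂)²
  = (1.645 + 1.282)² · (0.36·0.64 + 0.25·0.75) / (0.11)²
  = (2.927)² · (0.2304 + 0.1875) / 0.0121
  = 8.5673 · 0.4179 / 0.0121
  = 295.89
Adjust for 78% response: 295.89 / 0.78 = 379.35.
Round up → n = 380 per group.

n = 380 per group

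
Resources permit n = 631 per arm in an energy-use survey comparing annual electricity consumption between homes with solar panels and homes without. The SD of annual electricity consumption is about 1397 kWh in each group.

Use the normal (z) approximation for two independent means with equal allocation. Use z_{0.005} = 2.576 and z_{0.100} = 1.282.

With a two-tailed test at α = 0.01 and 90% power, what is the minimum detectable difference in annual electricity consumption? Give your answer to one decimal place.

Minimum detectable difference ≈ 303.4 kWh

δ = (z_{α/2} + z_β) · √((σ₁²+σ₂²)/n)
  = (2.576 + 1.282) · √(3903218/631)
  = 3.858 · √6185.8
  = 3.858 · 78.6496
  = 303.4303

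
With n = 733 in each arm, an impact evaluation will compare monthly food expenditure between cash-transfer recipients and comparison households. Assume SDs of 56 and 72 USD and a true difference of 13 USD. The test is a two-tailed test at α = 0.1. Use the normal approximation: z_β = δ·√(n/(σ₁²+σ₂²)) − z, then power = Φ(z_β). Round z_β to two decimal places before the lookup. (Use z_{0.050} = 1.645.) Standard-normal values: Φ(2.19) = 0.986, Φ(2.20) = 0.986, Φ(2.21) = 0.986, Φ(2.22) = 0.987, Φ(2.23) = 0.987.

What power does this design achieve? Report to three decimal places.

z_β = δ·√(n/(σ₁²+σ₂²)) − z_{α/2}
    = 13 · √(733/8320) − 1.645
    = 13 · 0.29682 − 1.645
    = 3.8586 − 1.645 = 2.2136 → 2.21
Power = Φ(2.21) = 0.986.

Power ≈ 0.986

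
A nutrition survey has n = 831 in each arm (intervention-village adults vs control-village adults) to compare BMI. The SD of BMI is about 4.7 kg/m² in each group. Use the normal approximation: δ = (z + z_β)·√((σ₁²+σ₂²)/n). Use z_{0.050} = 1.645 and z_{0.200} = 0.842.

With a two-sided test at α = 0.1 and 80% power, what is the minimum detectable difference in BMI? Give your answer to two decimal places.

Minimum detectable difference ≈ 0.57 kg/m²

δ = (z_{α/2} + z_β) · √((σ₁²+σ₂²)/n)
  = (1.645 + 0.842) · √(44.18/831)
  = 2.487 · √0.05316
  = 2.487 · 0.2306
  = 0.5734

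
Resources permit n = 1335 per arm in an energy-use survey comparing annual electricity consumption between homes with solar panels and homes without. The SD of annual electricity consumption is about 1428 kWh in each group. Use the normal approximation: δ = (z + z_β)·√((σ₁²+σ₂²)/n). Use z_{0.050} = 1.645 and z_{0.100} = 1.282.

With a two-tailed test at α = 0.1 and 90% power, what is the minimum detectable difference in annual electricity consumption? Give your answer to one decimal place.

Minimum detectable difference ≈ 161.8 kWh

δ = (z_{α/2} + z_β) · √((σ₁²+σ₂²)/n)
  = (1.645 + 1.282) · √(4078368/1335)
  = 2.927 · √3055.0
  = 2.927 · 55.2717
  = 161.7802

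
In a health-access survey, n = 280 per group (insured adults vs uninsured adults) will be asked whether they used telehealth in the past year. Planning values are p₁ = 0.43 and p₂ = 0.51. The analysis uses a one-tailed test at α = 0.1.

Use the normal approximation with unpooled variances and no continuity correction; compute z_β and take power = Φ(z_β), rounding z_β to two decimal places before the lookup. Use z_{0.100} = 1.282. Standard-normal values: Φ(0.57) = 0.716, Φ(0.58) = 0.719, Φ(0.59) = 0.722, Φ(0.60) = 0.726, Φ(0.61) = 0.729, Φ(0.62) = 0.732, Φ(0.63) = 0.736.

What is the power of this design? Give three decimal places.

Power ≈ 0.732

z_β = |p₁−p₂|·√(n/[p₁q₁+p₂q₂]) − z_α
    = 0.08 · √(280/0.4950) − 1.282
    = 0.08 · 23.7835 − 1.282
    = 1.9027 − 1.282 = 0.6207 → 0.62
Power = Φ(0.62) = 0.732.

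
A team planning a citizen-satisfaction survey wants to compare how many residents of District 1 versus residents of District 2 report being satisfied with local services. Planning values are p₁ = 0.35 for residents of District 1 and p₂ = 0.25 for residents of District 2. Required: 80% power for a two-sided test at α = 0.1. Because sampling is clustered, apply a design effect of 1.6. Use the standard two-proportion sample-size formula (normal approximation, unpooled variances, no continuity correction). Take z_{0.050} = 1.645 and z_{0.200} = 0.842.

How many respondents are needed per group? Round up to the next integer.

n = 411 per group

n = (z_{α/2} + z_β)² · [p₁(1−p₁) + p₂(1−p₂)] / (p₁ − p₂)²
  = (1.645 + 0.842)² · (0.35·0.65 + 0.25·0.75) / (0.10)²
  = (2.487)² · (0.2275 + 0.1875) / 0.0100
  = 6.1852 · 0.4150 / 0.0100
  = 256.68
Design effect: 1.6 × 256.68 = 410.70.
Round up → n = 411 per group.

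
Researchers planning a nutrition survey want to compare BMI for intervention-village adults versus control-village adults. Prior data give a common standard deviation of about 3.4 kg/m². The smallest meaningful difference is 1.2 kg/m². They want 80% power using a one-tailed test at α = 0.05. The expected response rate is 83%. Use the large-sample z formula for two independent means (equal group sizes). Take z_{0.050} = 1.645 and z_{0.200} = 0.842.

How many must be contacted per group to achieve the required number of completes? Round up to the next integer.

n = (z_α + z_β)² · (σ₁² + σ₂²) / δ²
  = (1.645 + 0.842)² · (2·3.4² = 23.12) / 1.2²
  = 6.1852 · 23.12 / 1.44
  = 99.31
Adjust for 83% response: 99.31 / 0.83 = 119.65.
Round up → n = 120 per group.

n = 120 per group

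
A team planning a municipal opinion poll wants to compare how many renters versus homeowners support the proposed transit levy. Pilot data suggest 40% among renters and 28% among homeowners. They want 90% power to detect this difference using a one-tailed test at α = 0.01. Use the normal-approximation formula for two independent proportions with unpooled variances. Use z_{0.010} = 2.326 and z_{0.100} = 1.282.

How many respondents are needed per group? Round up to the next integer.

n = (z_α + z_β)² · [p₁(1−p₁) + p₂(1−p₂)] / (p₁ − p₂)²
  = (2.326 + 1.282)² · (0.40·0.60 + 0.28·0.72) / (0.12)²
  = (3.608)² · (0.2400 + 0.2016) / 0.0144
  = 13.0177 · 0.4416 / 0.0144
  = 399.21
Round up → n = 400 per group.

n = 400 per group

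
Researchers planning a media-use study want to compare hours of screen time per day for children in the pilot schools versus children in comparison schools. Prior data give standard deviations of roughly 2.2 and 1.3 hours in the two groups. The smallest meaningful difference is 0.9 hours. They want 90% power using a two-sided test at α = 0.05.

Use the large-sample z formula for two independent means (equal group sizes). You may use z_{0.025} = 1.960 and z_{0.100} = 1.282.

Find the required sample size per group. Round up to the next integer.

n = 85 per group

n = (z_{α/2} + z_β)² · (σ₁² + σ₂²) / δ²
  = (1.960 + 1.282)² · (2.2² + 1.3² = 6.53) / 0.9²
  = 10.5106 · 6.53 / 0.81
  = 84.73
Round up → n = 85 per group.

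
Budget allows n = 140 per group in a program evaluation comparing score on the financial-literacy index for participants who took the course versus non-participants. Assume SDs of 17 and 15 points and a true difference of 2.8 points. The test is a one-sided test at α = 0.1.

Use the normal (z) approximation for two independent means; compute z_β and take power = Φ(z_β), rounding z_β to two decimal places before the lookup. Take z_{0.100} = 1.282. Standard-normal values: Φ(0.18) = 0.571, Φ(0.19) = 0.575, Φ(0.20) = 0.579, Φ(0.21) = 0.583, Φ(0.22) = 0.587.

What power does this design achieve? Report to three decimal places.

z_β = δ·√(n/(σ₁²+σ₂²)) − z_α
    = 2.8 · √(140/514) − 1.282
    = 2.8 · 0.52189 − 1.282
    = 1.4613 − 1.282 = 0.1793 → 0.18
Power = Φ(0.18) = 0.571.

Power ≈ 0.571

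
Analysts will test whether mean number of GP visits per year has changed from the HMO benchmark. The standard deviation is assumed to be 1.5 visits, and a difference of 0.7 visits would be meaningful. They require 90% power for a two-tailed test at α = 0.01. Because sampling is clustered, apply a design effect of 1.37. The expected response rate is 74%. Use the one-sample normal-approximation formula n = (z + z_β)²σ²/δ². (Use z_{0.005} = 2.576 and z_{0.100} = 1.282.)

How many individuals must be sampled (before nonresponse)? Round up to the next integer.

n = (z_{α/2} + z_β)² · σ² / δ²
  = (2.576 + 1.282)² · 1.5² / 0.7²
  = 14.8842 · 2.25 / 0.49
  = 68.35
Design effect: 1.37 × 68.35 = 93.63.
Adjust for 74% response: 93.63 / 0.74 = 126.53.
Round up → n = 127.

n = 127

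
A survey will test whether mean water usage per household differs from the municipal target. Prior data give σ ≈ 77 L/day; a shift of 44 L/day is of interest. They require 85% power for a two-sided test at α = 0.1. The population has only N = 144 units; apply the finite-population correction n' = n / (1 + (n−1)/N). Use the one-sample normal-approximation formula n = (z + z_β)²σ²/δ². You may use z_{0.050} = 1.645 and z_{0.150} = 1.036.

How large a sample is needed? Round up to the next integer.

n = (z_{α/2} + z_β)² · σ² / δ²
  = (1.645 + 1.036)² · 77² / 44²
  = 7.1878 · 5929 / 1936
  = 22.01
Finite-population correction (N = 144): 22.01 / (1 + (22.01 − 1)/144) = 19.21.
Round up → n = 20.

n = 20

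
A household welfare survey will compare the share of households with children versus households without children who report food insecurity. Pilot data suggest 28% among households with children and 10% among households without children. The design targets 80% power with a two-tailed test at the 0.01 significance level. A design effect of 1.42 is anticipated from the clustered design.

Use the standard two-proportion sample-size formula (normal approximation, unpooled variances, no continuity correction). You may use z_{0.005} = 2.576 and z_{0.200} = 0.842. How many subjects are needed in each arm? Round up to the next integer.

n = (z_{α/2} + z_β)² · [p₁(1−p₁) + p₂(1−p₂)] / (p₁ − p₂)²
  = (2.576 + 0.842)² · (0.28·0.72 + 0.10·0.90) / (0.18)²
  = (3.418)² · (0.2016 + 0.0900) / 0.0324
  = 11.6827 · 0.2916 / 0.0324
  = 105.14
Design effect: 1.42 × 105.14 = 149.31.
Round up → n = 150 per group.

n = 150 per group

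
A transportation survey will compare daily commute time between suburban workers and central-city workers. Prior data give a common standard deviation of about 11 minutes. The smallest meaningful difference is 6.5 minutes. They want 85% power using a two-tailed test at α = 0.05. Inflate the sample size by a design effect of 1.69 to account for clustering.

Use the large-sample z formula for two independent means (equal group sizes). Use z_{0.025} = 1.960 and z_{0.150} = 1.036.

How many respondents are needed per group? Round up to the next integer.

n = (z_{α/2} + z_β)² · (σ₁² + σ₂²) / δ²
  = (1.960 + 1.036)² · (2·11² = 242) / 6.5²
  = 8.9760 · 242 / 42.25
  = 51.41
Design effect: 1.69 × 51.41 = 86.89.
Round up → n = 87 per group.

n = 87 per group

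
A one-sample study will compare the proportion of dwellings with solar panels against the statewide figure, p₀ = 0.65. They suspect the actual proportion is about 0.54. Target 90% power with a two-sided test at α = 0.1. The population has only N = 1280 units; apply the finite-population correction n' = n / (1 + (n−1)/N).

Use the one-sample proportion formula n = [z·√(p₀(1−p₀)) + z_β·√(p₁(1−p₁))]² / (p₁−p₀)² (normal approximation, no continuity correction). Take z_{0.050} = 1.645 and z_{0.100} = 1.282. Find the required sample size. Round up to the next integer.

n = 149

n = [z_{α/2}·√(p₀q₀) + z_β·√(p₁q₁)]² / (p₁ − p₀)²
  = [1.645·√(0.65·0.35) + 1.282·√(0.54·0.46)]² / (-0.11)²
  = [1.645·0.4770 + 1.282·0.4984]² / 0.0121
  = [1.4236]² / 0.0121
  = 167.48
Finite-population correction (N = 1280): 167.48 / (1 + (167.48 − 1)/1280) = 148.21.
Round up → n = 149.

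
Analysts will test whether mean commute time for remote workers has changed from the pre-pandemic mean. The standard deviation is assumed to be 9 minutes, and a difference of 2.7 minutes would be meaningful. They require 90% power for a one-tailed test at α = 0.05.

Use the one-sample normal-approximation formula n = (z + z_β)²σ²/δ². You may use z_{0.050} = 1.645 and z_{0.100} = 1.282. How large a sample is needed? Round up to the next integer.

n = 96

n = (z_α + z_β)² · σ² / δ²
  = (1.645 + 1.282)² · 9² / 2.7²
  = 8.5673 · 81 / 7.29
  = 95.19
Round up → n = 96.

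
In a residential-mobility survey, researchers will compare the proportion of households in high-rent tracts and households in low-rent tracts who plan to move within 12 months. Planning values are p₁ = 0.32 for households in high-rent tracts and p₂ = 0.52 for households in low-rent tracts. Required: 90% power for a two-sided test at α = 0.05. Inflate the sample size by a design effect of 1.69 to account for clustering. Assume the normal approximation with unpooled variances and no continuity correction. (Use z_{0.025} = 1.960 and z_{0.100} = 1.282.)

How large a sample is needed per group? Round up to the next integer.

n = (z_{α/2} + z_β)² · [p₁(1−p₁) + p₂(1−p₂)] / (p₁ − p₂)²
  = (1.960 + 1.282)² · (0.32·0.68 + 0.52·0.48) / (-0.20)²
  = (3.242)² · (0.2176 + 0.2496) / 0.0400
  = 10.5106 · 0.4672 / 0.0400
  = 122.76
Design effect: 1.69 × 122.76 = 207.47.
Round up → n = 208 per group.

n = 208 per group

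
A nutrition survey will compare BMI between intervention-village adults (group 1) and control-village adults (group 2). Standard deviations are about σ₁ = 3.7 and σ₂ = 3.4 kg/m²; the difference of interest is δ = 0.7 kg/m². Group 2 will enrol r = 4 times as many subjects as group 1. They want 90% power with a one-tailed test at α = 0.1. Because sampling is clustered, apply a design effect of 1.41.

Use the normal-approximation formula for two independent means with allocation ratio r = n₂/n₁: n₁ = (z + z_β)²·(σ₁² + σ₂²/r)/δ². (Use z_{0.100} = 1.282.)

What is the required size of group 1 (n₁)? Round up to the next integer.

n₁ = (z_α + z_β)² · (σ₁² + σ₂²/r) / δ²
   = (1.282 + 1.282)² · (3.7² + 3.4²/4) / 0.7²
   = 6.5741 · (13.69 + 2.89) / 0.49
   = 6.5741 · 16.58 / 0.49
   = 222.45
Design effect: 1.41 × 222.45 = 313.65.
Round up → n₁ = 314; n₂ = r·n₁ = 4 × 314 = 1256.

n₁ = 314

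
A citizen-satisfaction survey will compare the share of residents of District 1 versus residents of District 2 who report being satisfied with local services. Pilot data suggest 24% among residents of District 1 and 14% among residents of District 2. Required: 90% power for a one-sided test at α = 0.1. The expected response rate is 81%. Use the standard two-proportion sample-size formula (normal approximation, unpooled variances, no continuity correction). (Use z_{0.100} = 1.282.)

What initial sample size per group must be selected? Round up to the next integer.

n = (z_α + z_β)² · [p₁(1−p₁) + p₂(1−p₂)] / (p₁ − p₂)²
  = (1.282 + 1.282)² · (0.24·0.76 + 0.14·0.86) / (0.10)²
  = (2.564)² · (0.1824 + 0.1204) / 0.0100
  = 6.5741 · 0.3028 / 0.0100
  = 199.06
Adjust for 81% response: 199.06 / 0.81 = 245.76.
Round up → n = 246 per group.

n = 246 per group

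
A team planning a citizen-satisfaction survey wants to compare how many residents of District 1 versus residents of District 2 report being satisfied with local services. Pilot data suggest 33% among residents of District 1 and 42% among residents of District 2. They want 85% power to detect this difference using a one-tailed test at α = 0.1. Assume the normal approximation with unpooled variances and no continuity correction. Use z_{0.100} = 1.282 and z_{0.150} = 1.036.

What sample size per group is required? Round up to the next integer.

n = (z_α + z_β)² · [p₁(1−p₁) + p₂(1−p₂)] / (p₁ − p₂)²
  = (1.282 + 1.036)² · (0.33·0.67 + 0.42·0.58) / (-0.09)²
  = (2.318)² · (0.2211 + 0.2436) / 0.0081
  = 5.3731 · 0.4647 / 0.0081
  = 308.26
Round up → n = 309 per group.

n = 309 per group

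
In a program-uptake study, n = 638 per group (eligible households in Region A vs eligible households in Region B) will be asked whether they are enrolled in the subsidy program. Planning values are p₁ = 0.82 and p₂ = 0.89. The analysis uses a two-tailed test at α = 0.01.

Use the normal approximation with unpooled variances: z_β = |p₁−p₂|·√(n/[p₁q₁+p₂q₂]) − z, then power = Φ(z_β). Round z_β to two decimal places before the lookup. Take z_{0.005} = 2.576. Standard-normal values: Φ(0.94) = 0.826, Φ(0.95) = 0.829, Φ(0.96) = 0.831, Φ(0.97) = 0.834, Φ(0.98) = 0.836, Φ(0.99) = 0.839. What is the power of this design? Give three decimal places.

Power ≈ 0.839

z_β = |p₁−p₂|·√(n/[p₁q₁+p₂q₂]) − z_{α/2}
    = 0.07 · √(638/0.2455) − 2.576
    = 0.07 · 50.9782 − 2.576
    = 3.5685 − 2.576 = 0.9925 → 0.99
Power = Φ(0.99) = 0.839.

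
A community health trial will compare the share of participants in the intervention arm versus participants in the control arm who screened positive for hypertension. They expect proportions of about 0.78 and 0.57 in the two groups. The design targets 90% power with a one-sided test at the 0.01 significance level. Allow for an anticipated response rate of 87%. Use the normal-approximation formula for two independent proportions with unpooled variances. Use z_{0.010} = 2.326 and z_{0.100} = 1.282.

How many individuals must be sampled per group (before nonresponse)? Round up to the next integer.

n = (z_α + z_β)² · [p₁(1−p₁) + p₂(1−p₂)] / (p₁ − p₂)²
  = (2.326 + 1.282)² · (0.78·0.22 + 0.57·0.43) / (0.21)²
  = (3.608)² · (0.1716 + 0.2451) / 0.0441
  = 13.0177 · 0.4167 / 0.0441
  = 123.00
Adjust for 87% response: 123.00 / 0.87 = 141.38.
Round up → n = 142 per group.

n = 142 per group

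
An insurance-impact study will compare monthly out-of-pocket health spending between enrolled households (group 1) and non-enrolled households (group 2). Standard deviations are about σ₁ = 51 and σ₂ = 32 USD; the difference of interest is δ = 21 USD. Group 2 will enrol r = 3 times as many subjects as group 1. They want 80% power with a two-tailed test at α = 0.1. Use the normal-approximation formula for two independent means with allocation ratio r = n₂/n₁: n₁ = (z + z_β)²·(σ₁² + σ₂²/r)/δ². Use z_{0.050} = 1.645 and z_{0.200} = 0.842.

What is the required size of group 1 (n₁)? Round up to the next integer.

n₁ = (z_{α/2} + z_β)² · (σ₁² + σ₂²/r) / δ²
   = (1.645 + 0.842)² · (51² + 32²/3) / 21²
   = 6.1852 · (2601 + 341.3333) / 441
   = 6.1852 · 2942.3 / 441
   = 41.27
Round up → n₁ = 42; n₂ = r·n₁ = 3 × 42 = 126.

n₁ = 42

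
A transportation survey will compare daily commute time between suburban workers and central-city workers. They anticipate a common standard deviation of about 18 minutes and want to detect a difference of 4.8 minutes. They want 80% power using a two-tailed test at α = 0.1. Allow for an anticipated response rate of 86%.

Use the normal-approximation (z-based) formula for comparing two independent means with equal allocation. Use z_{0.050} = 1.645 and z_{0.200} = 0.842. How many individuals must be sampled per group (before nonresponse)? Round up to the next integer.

n = 203 per group

n = (z_{α/2} + z_β)² · (σ₁² + σ₂²) / δ²
  = (1.645 + 0.842)² · (2·18² = 648) / 4.8²
  = 6.1852 · 648 / 23.04
  = 173.96
Adjust for 86% response: 173.96 / 0.86 = 202.28.
Round up → n = 203 per group.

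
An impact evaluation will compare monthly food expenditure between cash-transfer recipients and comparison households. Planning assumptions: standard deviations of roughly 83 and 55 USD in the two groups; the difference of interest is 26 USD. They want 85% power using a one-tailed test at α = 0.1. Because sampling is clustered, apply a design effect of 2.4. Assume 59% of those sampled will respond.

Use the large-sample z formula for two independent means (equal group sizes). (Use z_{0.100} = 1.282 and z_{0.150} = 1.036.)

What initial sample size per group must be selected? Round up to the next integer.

n = (z_α + z_β)² · (σ₁² + σ₂²) / δ²
  = (1.282 + 1.036)² · (83² + 55² = 9914) / 26²
  = 5.3731 · 9914 / 676
  = 78.80
Design effect: 2.4 × 78.80 = 189.12.
Adjust for 59% response: 189.12 / 0.59 = 320.54.
Round up → n = 321 per group.

n = 321 per group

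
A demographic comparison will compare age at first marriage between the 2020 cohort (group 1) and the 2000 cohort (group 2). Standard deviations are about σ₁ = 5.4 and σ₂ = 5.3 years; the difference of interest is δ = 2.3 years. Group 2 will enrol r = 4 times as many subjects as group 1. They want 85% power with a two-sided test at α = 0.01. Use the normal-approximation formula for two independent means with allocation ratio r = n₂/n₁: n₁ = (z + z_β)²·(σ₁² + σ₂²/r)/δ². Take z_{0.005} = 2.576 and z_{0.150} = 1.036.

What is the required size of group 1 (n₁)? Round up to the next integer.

n₁ = 90

n₁ = (z_{α/2} + z_β)² · (σ₁² + σ₂²/r) / δ²
   = (2.576 + 1.036)² · (5.4² + 5.3²/4) / 2.3²
   = 13.0465 · (29.16 + 7.0225) / 5.29
   = 13.0465 · 36.1825 / 5.29
   = 89.24
Round up → n₁ = 90; n₂ = r·n₁ = 4 × 90 = 360.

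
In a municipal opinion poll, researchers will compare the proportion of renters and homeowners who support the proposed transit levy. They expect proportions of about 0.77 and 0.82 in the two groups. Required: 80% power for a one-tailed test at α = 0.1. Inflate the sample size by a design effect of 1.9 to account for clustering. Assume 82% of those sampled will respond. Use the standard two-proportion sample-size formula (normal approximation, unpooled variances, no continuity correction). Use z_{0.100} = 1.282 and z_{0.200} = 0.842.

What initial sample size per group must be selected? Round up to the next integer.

n = (z_α + z_β)² · [p₁(1−p₁) + p₂(1−p₂)] / (p₁ − p₂)²
  = (1.282 + 0.842)² · (0.77·0.23 + 0.82·0.18) / (-0.05)²
  = (2.124)² · (0.1771 + 0.1476) / 0.0025
  = 4.5114 · 0.3247 / 0.0025
  = 585.94
Design effect: 1.9 × 585.94 = 1113.28.
Adjust for 82% response: 1113.28 / 0.82 = 1357.66.
Round up → n = 1358 per group.

n = 1358 per group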